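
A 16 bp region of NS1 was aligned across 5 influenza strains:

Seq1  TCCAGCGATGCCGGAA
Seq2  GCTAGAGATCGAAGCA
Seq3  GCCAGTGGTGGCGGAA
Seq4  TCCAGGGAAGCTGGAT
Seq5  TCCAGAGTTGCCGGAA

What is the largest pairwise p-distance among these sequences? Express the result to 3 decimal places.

0.625

Pairwise Hamming distances:
  Seq1 vs Seq2: 8
  Seq1 vs Seq3: 4
  Seq1 vs Seq4: 4
  Seq1 vs Seq5: 2
  Seq2 vs Seq3: 7
  Seq2 vs Seq4: 10
  Seq2 vs Seq5: 8
  Seq3 vs Seq4: 7
  Seq3 vs Seq5: 4
  Seq4 vs Seq5: 5
The largest is 10 mismatches, between Seq2 and Seq4; p = 10/16 = 0.625.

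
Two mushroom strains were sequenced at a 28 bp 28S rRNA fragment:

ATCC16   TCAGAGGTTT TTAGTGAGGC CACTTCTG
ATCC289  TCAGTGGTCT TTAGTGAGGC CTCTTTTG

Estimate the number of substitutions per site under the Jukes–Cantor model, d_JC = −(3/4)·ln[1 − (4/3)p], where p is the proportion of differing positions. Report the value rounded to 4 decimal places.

0.1585

Mismatches occur at site 5 (A/T), site 9 (T/C), site 22 (A/T), site 26 (C/T).
p = 4/28 = 0.142857.
d = −0.75 · ln(1 − (4/3)·0.142857) = −0.75 · ln(0.809524) = −0.75 · (-0.211309) = 0.1585.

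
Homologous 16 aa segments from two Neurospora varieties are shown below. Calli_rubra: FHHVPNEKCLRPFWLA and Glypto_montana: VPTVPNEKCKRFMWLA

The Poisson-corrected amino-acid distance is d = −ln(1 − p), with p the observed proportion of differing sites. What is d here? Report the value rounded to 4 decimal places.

0.4700

The sequences differ at positions 1 (F/V), 2 (H/P), 3 (H/T), 10 (L/K), 12 (P/F), 13 (F/M).
p = 6/16 = 0.375000.
d = −ln(1 − 0.375000) = −ln(0.625000) = 0.4700.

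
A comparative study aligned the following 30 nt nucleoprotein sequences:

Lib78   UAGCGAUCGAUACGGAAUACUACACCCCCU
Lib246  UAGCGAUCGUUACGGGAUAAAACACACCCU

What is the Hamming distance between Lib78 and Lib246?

The sequences differ at positions 10 (A/U), 16 (A/G), 20 (C/A), 21 (U/A), 26 (C/A).
That gives 5 mismatches out of 30 aligned sites, so the Hamming distance is 5.

5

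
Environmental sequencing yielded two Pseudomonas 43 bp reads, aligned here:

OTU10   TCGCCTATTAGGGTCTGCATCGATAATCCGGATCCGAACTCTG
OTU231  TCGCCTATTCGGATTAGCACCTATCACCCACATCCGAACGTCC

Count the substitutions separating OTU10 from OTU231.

Mismatches occur at site 10 (A↔C), site 13 (G↔A), site 15 (C↔T), site 16 (T↔A), site 20 (T↔C), site 22 (G↔T), site 25 (A↔C), site 27 (T↔C), site 30 (G↔A), site 31 (G↔C), site 40 (T↔G), site 41 (C↔T), site 42 (T↔C), site 43 (G↔C).
That gives 14 mismatches out of 43 aligned sites, so the Hamming distance is 14.

14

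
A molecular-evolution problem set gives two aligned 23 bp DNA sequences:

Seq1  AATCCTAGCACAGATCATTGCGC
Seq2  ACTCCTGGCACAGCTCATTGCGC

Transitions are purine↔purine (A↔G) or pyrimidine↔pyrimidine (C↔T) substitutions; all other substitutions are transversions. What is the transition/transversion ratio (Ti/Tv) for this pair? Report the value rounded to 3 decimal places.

0.500

Differing sites — 2:A/C (Tv); 7:A/G (Ti); 14:A/C (Tv).
Of the 3 differences, 1 transition and 2 transversions, so Ti/Tv = 1/2 = 0.500.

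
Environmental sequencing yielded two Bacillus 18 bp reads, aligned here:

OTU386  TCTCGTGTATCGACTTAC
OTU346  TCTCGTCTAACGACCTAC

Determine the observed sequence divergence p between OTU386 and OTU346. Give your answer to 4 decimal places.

The sequences differ at positions 7 (G/C), 10 (T/A), 15 (T/C).
There are 3 differences over 18 sites, so p = 3/18 = 0.1667.

0.1667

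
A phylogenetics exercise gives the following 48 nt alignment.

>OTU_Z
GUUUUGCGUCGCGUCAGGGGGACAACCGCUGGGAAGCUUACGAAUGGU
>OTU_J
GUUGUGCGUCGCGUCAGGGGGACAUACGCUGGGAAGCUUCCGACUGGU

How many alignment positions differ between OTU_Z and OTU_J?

Differing sites — 4:U/G; 25:A/U; 26:C/A; 40:A/C; 44:A/C.
That gives 5 mismatches out of 48 aligned sites, so the Hamming distance is 5.

5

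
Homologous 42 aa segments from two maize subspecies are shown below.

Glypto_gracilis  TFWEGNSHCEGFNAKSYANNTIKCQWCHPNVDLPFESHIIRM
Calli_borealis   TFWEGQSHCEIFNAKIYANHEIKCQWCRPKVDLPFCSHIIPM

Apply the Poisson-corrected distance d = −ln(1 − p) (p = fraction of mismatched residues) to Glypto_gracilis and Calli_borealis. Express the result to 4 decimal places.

The sequences differ at positions 6 (N/Q), 11 (G/I), 16 (S/I), 20 (N/H), 21 (T/E), 28 (H/R), 30 (N/K), 36 (E/C), 41 (R/P).
p = 9/42 = 0.214286.
d = −ln(1 − 0.214286) = −ln(0.785714) = 0.2412.

0.2412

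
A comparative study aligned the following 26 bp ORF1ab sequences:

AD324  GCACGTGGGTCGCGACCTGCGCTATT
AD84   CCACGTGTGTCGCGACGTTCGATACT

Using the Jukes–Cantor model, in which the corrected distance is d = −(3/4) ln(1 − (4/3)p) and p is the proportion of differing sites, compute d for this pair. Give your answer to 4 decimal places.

0.2758

The sequences differ at positions 1 (G/C), 8 (G/T), 17 (C/G), 19 (G/T), 22 (C/A), 25 (T/C).
p = 6/26 = 0.230769.
d = −0.75 · ln(1 − (4/3)·0.230769) = −0.75 · ln(0.692308) = −0.75 · (-0.367724) = 0.2758.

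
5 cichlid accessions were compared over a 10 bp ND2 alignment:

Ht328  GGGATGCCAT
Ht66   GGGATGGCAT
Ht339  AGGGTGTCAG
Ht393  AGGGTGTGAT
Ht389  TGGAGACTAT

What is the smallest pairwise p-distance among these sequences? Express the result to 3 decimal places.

0.100

Pairwise Hamming distances:
  Ht328 vs Ht66: 1
  Ht328 vs Ht339: 4
  Ht328 vs Ht393: 4
  Ht328 vs Ht389: 4
  Ht66 vs Ht339: 4
  Ht66 vs Ht393: 4
  Ht66 vs Ht389: 5
  Ht339 vs Ht393: 2
  Ht339 vs Ht389: 7
  Ht393 vs Ht389: 6
The smallest is 1 mismatch, between Ht328 and Ht66; p = 1/10 = 0.100.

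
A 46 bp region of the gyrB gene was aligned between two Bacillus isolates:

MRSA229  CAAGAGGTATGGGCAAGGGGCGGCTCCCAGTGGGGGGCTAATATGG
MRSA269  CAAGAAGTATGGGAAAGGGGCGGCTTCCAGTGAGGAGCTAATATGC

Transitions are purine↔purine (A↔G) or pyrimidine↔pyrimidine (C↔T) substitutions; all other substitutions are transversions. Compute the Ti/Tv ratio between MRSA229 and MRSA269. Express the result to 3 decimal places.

2.000

Differing sites — 6:G/A (Ti); 14:C/A (Tv); 26:C/T (Ti); 33:G/A (Ti); 36:G/A (Ti); 46:G/C (Tv).
Of the 6 differences, 4 transitions and 2 transversions, so Ti/Tv = 4/2 = 2.000.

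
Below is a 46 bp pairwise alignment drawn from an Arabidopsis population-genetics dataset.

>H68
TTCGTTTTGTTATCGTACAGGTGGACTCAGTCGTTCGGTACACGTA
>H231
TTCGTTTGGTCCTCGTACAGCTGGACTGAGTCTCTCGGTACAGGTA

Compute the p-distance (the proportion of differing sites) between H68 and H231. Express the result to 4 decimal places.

0.1739

The sequences differ at positions 8 (T/G), 11 (T/C), 12 (A/C), 21 (G/C), 28 (C/G), 33 (G/T), 34 (T/C), 43 (C/G).
There are 8 differences over 46 sites, so p = 8/46 = 0.1739.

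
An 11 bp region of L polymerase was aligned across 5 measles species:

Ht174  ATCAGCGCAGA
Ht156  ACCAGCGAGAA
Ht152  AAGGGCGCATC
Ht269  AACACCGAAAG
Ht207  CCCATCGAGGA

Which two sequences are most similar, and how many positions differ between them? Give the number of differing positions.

3

Pairwise Hamming distances:
  Ht174 vs Ht156: 4
  Ht174 vs Ht152: 5
  Ht174 vs Ht269: 5
  Ht174 vs Ht207: 5
  Ht156 vs Ht152: 7
  Ht156 vs Ht269: 4
  Ht156 vs Ht207: 3
  Ht152 vs Ht269: 6
  Ht152 vs Ht207: 9
  Ht269 vs Ht207: 6
The smallest is 3, between Ht156 and Ht207.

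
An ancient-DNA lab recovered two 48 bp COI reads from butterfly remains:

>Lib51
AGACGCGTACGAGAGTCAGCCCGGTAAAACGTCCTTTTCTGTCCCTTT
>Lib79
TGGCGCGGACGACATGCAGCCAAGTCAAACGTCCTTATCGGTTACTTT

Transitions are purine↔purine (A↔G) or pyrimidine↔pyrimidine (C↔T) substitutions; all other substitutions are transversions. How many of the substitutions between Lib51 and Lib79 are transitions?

Mismatches occur at site 1 (A/T, transversion), site 3 (A/G, transition), site 8 (T/G, transversion), site 13 (G/C, transversion), site 15 (G/T, transversion), site 16 (T/G, transversion), site 22 (C/A, transversion), site 23 (G/A, transition), site 26 (A/C, transversion), site 37 (T/A, transversion), site 40 (T/G, transversion), site 43 (C/T, transition), site 44 (C/A, transversion).
Of the 13 differences, 3 transitions and 10 transversions, so the answer is 3.

3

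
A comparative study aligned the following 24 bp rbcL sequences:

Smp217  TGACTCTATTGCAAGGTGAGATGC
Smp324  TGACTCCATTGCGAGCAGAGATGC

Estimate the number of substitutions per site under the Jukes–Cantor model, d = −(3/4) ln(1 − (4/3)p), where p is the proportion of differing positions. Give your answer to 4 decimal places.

0.1885

Mismatches occur at site 7 (T↔C), site 13 (A↔G), site 16 (G↔C), site 17 (T↔A).
p = 4/24 = 0.166667.
d = −0.75 · ln(1 − (4/3)·0.166667) = −0.75 · ln(0.777777) = −0.75 · (-0.251315) = 0.1885.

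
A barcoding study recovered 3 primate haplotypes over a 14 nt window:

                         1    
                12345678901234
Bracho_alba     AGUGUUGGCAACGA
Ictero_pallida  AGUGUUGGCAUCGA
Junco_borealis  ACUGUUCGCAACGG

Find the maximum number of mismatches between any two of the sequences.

Pairwise Hamming distances:
  Bracho_alba vs Ictero_pallida: 1
  Bracho_alba vs Junco_borealis: 3
  Ictero_pallida vs Junco_borealis: 4
The largest is 4, between Ictero_pallida and Junco_borealis.

4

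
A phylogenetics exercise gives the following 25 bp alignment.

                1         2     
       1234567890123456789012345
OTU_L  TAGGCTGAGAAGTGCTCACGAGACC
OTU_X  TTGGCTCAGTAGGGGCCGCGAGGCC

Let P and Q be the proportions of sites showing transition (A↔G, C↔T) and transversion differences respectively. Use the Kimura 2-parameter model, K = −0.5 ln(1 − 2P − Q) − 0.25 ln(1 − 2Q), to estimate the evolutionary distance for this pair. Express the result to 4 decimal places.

The sequences differ at positions 2 (A/T, transversion), 7 (G/C, transversion), 10 (A/T, transversion), 13 (T/G, transversion), 15 (C/G, transversion), 16 (T/C, transition), 18 (A/G, transition), 23 (A/G, transition).
Of the 8 differences, 3 transitions and 5 transversions over 25 sites: P = 3/25 = 0.120000, Q = 5/25 = 0.200000.
d = −0.5·ln(0.560000) − 0.25·ln(0.600000) = −0.5·(-0.579818) − 0.25·(-0.510826) = 0.4176.

0.4176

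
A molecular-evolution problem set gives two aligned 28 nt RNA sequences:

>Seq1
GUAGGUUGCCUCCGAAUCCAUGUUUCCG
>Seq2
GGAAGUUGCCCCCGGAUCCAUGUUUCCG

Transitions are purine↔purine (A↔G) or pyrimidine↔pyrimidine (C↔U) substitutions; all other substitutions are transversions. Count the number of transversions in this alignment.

1

The sequences differ at positions 2 (U/G, transversion), 4 (G/A, transition), 11 (U/C, transition), 15 (A/G, transition).
Of the 4 differences, 3 transitions and 1 transversion, so the answer is 1.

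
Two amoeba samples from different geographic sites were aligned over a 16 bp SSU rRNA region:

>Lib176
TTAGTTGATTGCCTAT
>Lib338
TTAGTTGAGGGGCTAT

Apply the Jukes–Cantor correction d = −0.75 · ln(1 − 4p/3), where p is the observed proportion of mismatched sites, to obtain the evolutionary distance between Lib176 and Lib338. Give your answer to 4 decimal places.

The sequences differ at positions 9 (T/G), 10 (T/G), 12 (C/G).
p = 3/16 = 0.187500.
d = −0.75 · ln(1 − (4/3)·0.187500) = −0.75 · ln(0.750000) = −0.75 · (-0.287682) = 0.2158.

0.2158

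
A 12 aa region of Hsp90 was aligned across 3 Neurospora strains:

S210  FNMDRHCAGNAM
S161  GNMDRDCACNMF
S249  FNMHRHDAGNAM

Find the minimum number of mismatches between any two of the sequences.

Pairwise Hamming distances:
  S210 vs S161: 5
  S210 vs S249: 2
  S161 vs S249: 7
The smallest is 2, between S210 and S249.

2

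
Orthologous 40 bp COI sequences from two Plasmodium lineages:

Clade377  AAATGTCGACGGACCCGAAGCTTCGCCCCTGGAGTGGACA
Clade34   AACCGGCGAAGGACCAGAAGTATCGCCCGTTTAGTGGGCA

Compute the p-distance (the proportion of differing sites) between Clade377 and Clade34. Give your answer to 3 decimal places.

Differing sites — 3:A/C; 4:T/C; 6:T/G; 10:C/A; 16:C/A; 21:C/T; 22:T/A; 29:C/G; 31:G/T; 32:G/T; 38:A/G.
There are 11 differences over 40 sites, so p = 11/40 = 0.275.

0.275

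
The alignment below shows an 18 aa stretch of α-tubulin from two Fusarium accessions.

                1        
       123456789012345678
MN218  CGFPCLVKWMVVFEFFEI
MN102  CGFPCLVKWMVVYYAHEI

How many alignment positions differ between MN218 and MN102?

Differing sites — 13:F/Y; 14:E/Y; 15:F/A; 16:F/H.
That gives 4 mismatches out of 18 aligned sites, so the Hamming distance is 4.

4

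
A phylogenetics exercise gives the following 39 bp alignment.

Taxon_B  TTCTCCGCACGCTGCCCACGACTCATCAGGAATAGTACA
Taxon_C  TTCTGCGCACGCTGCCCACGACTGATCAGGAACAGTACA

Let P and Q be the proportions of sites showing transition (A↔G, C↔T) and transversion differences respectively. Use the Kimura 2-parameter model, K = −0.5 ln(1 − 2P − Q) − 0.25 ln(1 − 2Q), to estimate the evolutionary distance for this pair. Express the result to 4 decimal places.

The sequences differ at positions 5 (C/G, transversion), 24 (C/G, transversion), 33 (T/C, transition).
Of the 3 differences, 1 transition and 2 transversions over 39 sites: P = 1/39 = 0.025641, Q = 2/39 = 0.051282.
d = −0.5·ln(0.897436) − 0.25·ln(0.897436) = −0.5·(-0.108213) − 0.25·(-0.108213) = 0.0812.

0.0812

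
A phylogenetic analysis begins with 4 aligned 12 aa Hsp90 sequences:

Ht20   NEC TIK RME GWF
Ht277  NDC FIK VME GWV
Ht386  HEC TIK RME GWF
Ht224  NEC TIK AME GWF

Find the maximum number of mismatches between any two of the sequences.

Pairwise Hamming distances:
  Ht20 vs Ht277: 4
  Ht20 vs Ht386: 1
  Ht20 vs Ht224: 1
  Ht277 vs Ht386: 5
  Ht277 vs Ht224: 4
  Ht386 vs Ht224: 2
The largest is 5, between Ht277 and Ht386.

5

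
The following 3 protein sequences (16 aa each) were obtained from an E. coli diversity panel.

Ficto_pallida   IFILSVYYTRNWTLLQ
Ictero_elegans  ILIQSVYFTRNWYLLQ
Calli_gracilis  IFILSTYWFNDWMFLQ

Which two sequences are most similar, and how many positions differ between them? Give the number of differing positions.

Pairwise Hamming distances:
  Ficto_pallida vs Ictero_elegans: 4
  Ficto_pallida vs Calli_gracilis: 7
  Ictero_elegans vs Calli_gracilis: 9
The smallest is 4, between Ficto_pallida and Ictero_elegans.

4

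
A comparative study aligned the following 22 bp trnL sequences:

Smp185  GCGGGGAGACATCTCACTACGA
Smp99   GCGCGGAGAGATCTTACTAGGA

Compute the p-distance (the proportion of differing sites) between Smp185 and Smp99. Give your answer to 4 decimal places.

Differing sites — 4:G/C; 10:C/G; 15:C/T; 20:C/G.
There are 4 differences over 22 sites, so p = 4/22 = 0.1818.

0.1818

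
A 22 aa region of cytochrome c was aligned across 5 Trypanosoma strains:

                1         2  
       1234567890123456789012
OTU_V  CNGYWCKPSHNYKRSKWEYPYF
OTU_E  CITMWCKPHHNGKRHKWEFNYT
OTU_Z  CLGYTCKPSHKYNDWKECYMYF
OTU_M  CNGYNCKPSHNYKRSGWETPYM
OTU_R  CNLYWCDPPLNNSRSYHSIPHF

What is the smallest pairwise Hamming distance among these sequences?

4

Pairwise Hamming distances:
  OTU_V vs OTU_E: 9
  OTU_V vs OTU_Z: 9
  OTU_V vs OTU_M: 4
  OTU_V vs OTU_R: 11
  OTU_E vs OTU_Z: 15
  OTU_E vs OTU_M: 11
  OTU_E vs OTU_R: 16
  OTU_Z vs OTU_M: 12
  OTU_Z vs OTU_R: 17
  OTU_M vs OTU_R: 13
The smallest is 4, between OTU_V and OTU_M.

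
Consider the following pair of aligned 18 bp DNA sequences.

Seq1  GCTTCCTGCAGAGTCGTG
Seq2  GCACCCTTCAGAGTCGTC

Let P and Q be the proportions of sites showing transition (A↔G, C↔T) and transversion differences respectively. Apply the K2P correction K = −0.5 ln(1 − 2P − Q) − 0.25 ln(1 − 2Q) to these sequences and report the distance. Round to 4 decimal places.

0.2641

Mismatches occur at site 3 (T→A, transversion), site 4 (T→C, transition), site 8 (G→T, transversion), site 18 (G→C, transversion).
Of the 4 differences, 1 transition and 3 transversions over 18 sites: P = 1/18 = 0.055556, Q = 3/18 = 0.166667.
d = −0.5·ln(0.722221) − 0.25·ln(0.666666) = −0.5·(-0.325424) − 0.25·(-0.405466) = 0.2641.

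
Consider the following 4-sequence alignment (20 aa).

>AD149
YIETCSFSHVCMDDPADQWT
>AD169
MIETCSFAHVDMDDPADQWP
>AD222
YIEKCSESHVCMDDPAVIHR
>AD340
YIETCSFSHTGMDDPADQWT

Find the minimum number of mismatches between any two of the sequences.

Pairwise Hamming distances:
  AD149 vs AD169: 4
  AD149 vs AD222: 6
  AD149 vs AD340: 2
  AD169 vs AD222: 9
  AD169 vs AD340: 5
  AD222 vs AD340: 8
The smallest is 2, between AD149 and AD340.

2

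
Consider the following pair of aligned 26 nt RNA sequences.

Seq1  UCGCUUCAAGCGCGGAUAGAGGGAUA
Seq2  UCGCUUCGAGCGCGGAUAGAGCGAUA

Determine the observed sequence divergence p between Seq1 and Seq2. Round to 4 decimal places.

The sequences differ at positions 8 (A/G), 22 (G/C).
There are 2 differences over 26 sites, so p = 2/26 = 0.0769.

0.0769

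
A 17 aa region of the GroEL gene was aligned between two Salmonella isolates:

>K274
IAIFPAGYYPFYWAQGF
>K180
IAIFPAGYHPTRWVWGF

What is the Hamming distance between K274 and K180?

Differing sites — 9:Y/H; 11:F/T; 12:Y/R; 14:A/V; 15:Q/W.
That gives 5 mismatches out of 17 aligned sites, so the Hamming distance is 5.

5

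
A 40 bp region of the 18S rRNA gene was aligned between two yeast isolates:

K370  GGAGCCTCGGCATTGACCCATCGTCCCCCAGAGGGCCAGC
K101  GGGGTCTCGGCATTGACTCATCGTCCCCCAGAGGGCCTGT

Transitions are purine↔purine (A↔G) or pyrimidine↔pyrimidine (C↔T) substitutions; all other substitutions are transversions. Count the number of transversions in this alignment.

The sequences differ at positions 3 (A/G, transition), 5 (C/T, transition), 18 (C/T, transition), 38 (A/T, transversion), 40 (C/T, transition).
Of the 5 differences, 4 transitions and 1 transversion, so the answer is 1.

1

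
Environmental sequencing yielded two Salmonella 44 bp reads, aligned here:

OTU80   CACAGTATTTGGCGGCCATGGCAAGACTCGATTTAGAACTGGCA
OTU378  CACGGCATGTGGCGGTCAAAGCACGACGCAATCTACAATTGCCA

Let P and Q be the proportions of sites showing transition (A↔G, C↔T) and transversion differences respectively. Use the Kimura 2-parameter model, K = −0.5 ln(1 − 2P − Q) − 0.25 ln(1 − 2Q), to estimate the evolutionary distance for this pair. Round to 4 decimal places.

0.3827

Differing sites — 4:A/G (Ti); 6:T/C (Ti); 9:T/G (Tv); 16:C/T (Ti); 19:T/A (Tv); 20:G/A (Ti); 24:A/C (Tv); 28:T/G (Tv); 30:G/A (Ti); 33:T/C (Ti); 36:G/C (Tv); 39:C/T (Ti); 42:G/C (Tv).
Of the 13 differences, 7 transitions and 6 transversions over 44 sites: P = 7/44 = 0.159091, Q = 6/44 = 0.136364.
d = −0.5·ln(0.545454) − 0.25·ln(0.727272) = −0.5·(-0.606137) − 0.25·(-0.318455) = 0.3827.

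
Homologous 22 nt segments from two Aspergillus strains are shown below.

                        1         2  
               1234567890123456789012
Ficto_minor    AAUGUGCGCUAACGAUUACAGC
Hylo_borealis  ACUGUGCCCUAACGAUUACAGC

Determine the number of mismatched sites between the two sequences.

2

Mismatches occur at site 2 (A↔C), site 8 (G↔C).
That gives 2 mismatches out of 22 aligned sites, so the Hamming distance is 2.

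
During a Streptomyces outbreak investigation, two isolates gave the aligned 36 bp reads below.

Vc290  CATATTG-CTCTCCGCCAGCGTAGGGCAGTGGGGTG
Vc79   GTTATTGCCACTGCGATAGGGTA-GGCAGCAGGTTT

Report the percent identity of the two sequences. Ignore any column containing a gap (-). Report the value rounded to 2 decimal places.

67.65%

Excluding the 2 gap columns leaves 34 comparable sites.
The sequences differ at positions 1 (C/G), 2 (A/T), 10 (T/A), 13 (C/G), 16 (C/A), 17 (C/T), 20 (C/G), 30 (T/C), 31 (G/A), 34 (G/T), 36 (G/T).
23 of the 34 comparable sites match, so the percent identity is 23/34 × 100 = 67.65%.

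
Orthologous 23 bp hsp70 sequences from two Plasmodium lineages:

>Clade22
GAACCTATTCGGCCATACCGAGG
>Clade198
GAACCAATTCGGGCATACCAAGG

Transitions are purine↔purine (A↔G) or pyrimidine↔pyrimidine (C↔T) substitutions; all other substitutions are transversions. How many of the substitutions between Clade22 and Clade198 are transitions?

Mismatches occur at site 6 (T↔A, transversion), site 13 (C↔G, transversion), site 20 (G↔A, transition).
Of the 3 differences, 1 transition and 2 transversions, so the answer is 1.

1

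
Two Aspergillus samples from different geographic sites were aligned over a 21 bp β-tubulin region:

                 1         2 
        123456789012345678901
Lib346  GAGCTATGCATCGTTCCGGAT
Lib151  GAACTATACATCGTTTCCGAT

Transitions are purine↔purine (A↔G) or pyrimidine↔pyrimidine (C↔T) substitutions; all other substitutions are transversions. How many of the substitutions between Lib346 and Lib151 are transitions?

The sequences differ at positions 3 (G/A, transition), 8 (G/A, transition), 16 (C/T, transition), 18 (G/C, transversion).
Of the 4 differences, 3 transitions and 1 transversion, so the answer is 3.

3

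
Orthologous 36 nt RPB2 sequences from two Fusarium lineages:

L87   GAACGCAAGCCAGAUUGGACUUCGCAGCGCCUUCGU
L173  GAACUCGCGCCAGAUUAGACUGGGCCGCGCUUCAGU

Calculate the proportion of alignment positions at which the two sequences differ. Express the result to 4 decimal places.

0.2778

The sequences differ at positions 5 (G/U), 7 (A/G), 8 (A/C), 17 (G/A), 22 (U/G), 23 (C/G), 26 (A/C), 31 (C/U), 33 (U/C), 34 (C/A).
There are 10 differences over 36 sites, so p = 10/36 = 0.2778.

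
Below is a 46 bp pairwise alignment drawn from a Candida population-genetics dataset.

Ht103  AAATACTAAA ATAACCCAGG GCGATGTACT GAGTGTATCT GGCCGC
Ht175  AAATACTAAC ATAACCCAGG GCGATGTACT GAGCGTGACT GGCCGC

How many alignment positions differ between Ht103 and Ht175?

Differing sites — 10:A/C; 34:T/C; 37:A/G; 38:T/A.
That gives 4 mismatches out of 46 aligned sites, so the Hamming distance is 4.

4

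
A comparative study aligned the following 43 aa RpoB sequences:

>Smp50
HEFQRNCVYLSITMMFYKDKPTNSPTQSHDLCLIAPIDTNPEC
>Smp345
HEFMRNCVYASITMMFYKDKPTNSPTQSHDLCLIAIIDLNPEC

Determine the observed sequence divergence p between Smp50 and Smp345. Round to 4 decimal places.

Mismatches occur at site 4 (Q→M), site 10 (L→A), site 36 (P→I), site 39 (T→L).
There are 4 differences over 43 sites, so p = 4/43 = 0.0930.

0.0930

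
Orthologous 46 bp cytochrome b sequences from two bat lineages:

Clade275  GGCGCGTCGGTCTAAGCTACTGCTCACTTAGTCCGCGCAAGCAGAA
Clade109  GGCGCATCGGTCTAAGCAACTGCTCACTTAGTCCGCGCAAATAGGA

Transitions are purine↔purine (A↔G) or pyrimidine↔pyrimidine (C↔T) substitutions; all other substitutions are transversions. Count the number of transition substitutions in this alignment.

The sequences differ at positions 6 (G/A, transition), 18 (T/A, transversion), 41 (G/A, transition), 42 (C/T, transition), 45 (A/G, transition).
Of the 5 differences, 4 transitions and 1 transversion, so the answer is 4.

4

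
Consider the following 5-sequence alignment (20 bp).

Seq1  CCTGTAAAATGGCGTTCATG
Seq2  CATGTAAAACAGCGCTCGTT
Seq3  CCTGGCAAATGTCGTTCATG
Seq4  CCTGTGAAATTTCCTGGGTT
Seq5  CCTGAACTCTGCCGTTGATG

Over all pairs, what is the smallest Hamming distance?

Pairwise Hamming distances:
  Seq1 vs Seq2: 6
  Seq1 vs Seq3: 3
  Seq1 vs Seq4: 8
  Seq1 vs Seq5: 6
  Seq2 vs Seq3: 9
  Seq2 vs Seq4: 9
  Seq2 vs Seq5: 12
  Seq3 vs Seq4: 8
  Seq3 vs Seq5: 7
  Seq4 vs Seq5: 11
The smallest is 3, between Seq1 and Seq3.

3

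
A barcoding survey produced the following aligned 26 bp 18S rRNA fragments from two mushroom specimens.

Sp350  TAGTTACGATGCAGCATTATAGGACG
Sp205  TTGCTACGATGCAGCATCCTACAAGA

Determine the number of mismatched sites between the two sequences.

Mismatches occur at site 2 (A→T), site 4 (T→C), site 18 (T→C), site 19 (A→C), site 22 (G→C), site 23 (G→A), site 25 (C→G), site 26 (G→A).
That gives 8 mismatches out of 26 aligned sites, so the Hamming distance is 8.

8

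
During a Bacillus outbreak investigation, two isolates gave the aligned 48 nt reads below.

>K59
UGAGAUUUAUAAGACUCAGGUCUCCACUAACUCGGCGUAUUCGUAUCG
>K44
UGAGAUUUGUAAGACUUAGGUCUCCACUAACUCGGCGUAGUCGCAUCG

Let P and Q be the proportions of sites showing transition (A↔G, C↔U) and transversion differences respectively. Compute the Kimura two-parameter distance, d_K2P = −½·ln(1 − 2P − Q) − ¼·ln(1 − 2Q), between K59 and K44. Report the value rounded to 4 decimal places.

Differing sites — 9:A/G (Ti); 17:C/U (Ti); 40:U/G (Tv); 44:U/C (Ti).
Of the 4 differences, 3 transitions and 1 transversion over 48 sites: P = 3/48 = 0.062500, Q = 1/48 = 0.020833.
d = −0.5·ln(0.854167) − 0.25·ln(0.958334) = −0.5·(-0.157629) − 0.25·(-0.042559) = 0.0895.

0.0895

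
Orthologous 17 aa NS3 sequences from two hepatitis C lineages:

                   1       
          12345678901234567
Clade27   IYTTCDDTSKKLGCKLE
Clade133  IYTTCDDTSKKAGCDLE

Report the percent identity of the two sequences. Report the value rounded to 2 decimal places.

The sequences differ at positions 12 (L/A), 15 (K/D).
15 of the 17 sites match, so the percent identity is 15/17 × 100 = 88.24%.

88.24%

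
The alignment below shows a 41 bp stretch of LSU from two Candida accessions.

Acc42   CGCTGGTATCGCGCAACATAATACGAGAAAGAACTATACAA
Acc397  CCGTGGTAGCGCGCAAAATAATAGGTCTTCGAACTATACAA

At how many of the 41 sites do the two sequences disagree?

10

Differing sites — 2:G/C; 3:C/G; 9:T/G; 17:C/A; 24:C/G; 26:A/T; 27:G/C; 28:A/T; 29:A/T; 30:A/C.
That gives 10 mismatches out of 41 aligned sites, so the Hamming distance is 10.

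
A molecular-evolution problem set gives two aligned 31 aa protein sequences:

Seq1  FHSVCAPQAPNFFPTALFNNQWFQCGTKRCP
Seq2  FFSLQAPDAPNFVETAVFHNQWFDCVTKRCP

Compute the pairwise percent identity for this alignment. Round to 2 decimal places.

The sequences differ at positions 2 (H/F), 4 (V/L), 5 (C/Q), 8 (Q/D), 13 (F/V), 14 (P/E), 17 (L/V), 19 (N/H), 24 (Q/D), 26 (G/V).
21 of the 31 sites match, so the percent identity is 21/31 × 100 = 67.74%.

67.74%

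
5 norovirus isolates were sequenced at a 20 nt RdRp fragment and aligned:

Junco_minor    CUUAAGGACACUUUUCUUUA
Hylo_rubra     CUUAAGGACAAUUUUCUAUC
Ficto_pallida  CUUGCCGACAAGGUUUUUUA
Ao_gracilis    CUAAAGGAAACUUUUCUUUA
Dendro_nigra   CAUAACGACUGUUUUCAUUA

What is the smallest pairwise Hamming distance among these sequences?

Pairwise Hamming distances:
  Junco_minor vs Hylo_rubra: 3
  Junco_minor vs Ficto_pallida: 7
  Junco_minor vs Ao_gracilis: 2
  Junco_minor vs Dendro_nigra: 5
  Hylo_rubra vs Ficto_pallida: 8
  Hylo_rubra vs Ao_gracilis: 5
  Hylo_rubra vs Dendro_nigra: 7
  Ficto_pallida vs Ao_gracilis: 9
  Ficto_pallida vs Dendro_nigra: 9
  Ao_gracilis vs Dendro_nigra: 7
The smallest is 2, between Junco_minor and Ao_gracilis.

2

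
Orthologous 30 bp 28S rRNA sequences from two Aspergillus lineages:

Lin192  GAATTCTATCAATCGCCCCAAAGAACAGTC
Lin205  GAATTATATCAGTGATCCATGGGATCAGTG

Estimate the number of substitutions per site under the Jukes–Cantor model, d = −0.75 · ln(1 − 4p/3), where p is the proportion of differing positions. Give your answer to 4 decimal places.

0.5034

Mismatches occur at site 6 (C/A), site 12 (A/G), site 14 (C/G), site 15 (G/A), site 16 (C/T), site 19 (C/A), site 20 (A/T), site 21 (A/G), site 22 (A/G), site 25 (A/T), site 30 (C/G).
p = 11/30 = 0.366667.
d = −0.75 · ln(1 − (4/3)·0.366667) = −0.75 · ln(0.511111) = −0.75 · (-0.671168) = 0.5034.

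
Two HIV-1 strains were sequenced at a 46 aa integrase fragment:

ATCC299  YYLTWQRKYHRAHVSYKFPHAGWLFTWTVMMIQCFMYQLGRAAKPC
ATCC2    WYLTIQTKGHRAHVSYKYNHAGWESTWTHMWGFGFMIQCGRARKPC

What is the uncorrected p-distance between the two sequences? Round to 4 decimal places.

0.3478

Differing sites — 1:Y/W; 5:W/I; 7:R/T; 9:Y/G; 18:F/Y; 19:P/N; 24:L/E; 25:F/S; 29:V/H; 31:M/W; 32:I/G; 33:Q/F; 34:C/G; 37:Y/I; 39:L/C; 43:A/R.
There are 16 differences over 46 sites, so p = 16/46 = 0.3478.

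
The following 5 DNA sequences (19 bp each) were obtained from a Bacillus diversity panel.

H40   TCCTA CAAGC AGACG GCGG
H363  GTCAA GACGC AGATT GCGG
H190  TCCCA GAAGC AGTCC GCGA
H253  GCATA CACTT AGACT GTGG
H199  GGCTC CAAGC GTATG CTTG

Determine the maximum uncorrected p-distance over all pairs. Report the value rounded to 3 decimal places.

0.737

Pairwise Hamming distances:
  H40 vs H363: 7
  H40 vs H190: 5
  H40 vs H253: 7
  H40 vs H199: 9
  H363 vs H190: 8
  H363 vs H253: 8
  H363 vs H199: 11
  H190 vs H253: 11
  H190 vs H199: 14
  H253 vs H199: 12
The largest is 14 mismatches, between H190 and H199; p = 14/19 = 0.737.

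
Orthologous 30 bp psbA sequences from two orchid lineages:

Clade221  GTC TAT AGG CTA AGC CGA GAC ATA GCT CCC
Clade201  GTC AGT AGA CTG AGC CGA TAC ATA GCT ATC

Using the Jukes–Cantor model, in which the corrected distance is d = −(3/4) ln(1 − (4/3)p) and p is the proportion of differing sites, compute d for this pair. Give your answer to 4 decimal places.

0.2795

The sequences differ at positions 4 (T/A), 5 (A/G), 9 (G/A), 12 (A/G), 19 (G/T), 28 (C/A), 29 (C/T).
p = 7/30 = 0.233333.
d = −0.75 · ln(1 − (4/3)·0.233333) = −0.75 · ln(0.688889) = −0.75 · (-0.372675) = 0.2795.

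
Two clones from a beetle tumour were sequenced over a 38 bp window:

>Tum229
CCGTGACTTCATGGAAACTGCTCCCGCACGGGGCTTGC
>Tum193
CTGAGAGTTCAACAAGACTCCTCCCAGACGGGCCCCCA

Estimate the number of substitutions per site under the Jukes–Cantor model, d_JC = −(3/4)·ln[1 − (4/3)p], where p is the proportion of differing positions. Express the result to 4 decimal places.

0.5604

The sequences differ at positions 2 (C/T), 4 (T/A), 7 (C/G), 12 (T/A), 13 (G/C), 14 (G/A), 16 (A/G), 20 (G/C), 26 (G/A), 27 (C/G), 33 (G/C), 35 (T/C), 36 (T/C), 37 (G/C), 38 (C/A).
p = 15/38 = 0.394737.
d = −0.75 · ln(1 − (4/3)·0.394737) = −0.75 · ln(0.473684) = −0.75 · (-0.747215) = 0.5604.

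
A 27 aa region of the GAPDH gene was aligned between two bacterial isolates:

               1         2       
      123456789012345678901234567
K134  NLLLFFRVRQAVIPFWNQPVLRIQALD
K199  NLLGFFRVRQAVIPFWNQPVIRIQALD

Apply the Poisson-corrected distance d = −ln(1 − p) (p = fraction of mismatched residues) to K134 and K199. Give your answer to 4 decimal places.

0.0770

The sequences differ at positions 4 (L/G), 21 (L/I).
p = 2/27 = 0.074074.
d = −ln(1 − 0.074074) = −ln(0.925926) = 0.0770.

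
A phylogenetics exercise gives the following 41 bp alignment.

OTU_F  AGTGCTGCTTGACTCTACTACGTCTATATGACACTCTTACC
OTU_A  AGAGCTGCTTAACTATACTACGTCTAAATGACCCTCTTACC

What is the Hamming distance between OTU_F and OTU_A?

5

Mismatches occur at site 3 (T/A), site 11 (G/A), site 15 (C/A), site 27 (T/A), site 33 (A/C).
That gives 5 mismatches out of 41 aligned sites, so the Hamming distance is 5.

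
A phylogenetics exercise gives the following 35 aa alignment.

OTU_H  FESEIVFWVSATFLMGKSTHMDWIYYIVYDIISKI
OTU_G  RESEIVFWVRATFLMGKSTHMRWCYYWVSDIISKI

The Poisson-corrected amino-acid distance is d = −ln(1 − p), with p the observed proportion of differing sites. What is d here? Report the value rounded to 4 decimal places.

0.1881

Differing sites — 1:F/R; 10:S/R; 22:D/R; 24:I/C; 27:I/W; 29:Y/S.
p = 6/35 = 0.171429.
d = −ln(1 − 0.171429) = −ln(0.828571) = 0.1881.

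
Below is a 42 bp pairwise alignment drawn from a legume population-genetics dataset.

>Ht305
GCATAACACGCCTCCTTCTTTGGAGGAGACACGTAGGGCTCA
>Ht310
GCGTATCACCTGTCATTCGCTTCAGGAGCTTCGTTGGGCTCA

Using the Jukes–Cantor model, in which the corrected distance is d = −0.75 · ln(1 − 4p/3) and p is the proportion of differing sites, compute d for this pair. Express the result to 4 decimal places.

Differing sites — 3:A/G; 6:A/T; 10:G/C; 11:C/T; 12:C/G; 15:C/A; 19:T/G; 20:T/C; 22:G/T; 23:G/C; 29:A/C; 30:C/T; 31:A/T; 35:A/T.
p = 14/42 = 0.333333.
d = −0.75 · ln(1 − (4/3)·0.333333) = −0.75 · ln(0.555556) = −0.75 · (-0.587786) = 0.4408.

0.4408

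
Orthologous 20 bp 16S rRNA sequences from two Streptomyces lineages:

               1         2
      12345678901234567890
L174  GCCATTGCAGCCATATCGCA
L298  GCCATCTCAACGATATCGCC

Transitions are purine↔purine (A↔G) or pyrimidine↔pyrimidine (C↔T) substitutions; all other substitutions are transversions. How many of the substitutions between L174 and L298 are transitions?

2

The sequences differ at positions 6 (T/C, transition), 7 (G/T, transversion), 10 (G/A, transition), 12 (C/G, transversion), 20 (A/C, transversion).
Of the 5 differences, 2 transitions and 3 transversions, so the answer is 2.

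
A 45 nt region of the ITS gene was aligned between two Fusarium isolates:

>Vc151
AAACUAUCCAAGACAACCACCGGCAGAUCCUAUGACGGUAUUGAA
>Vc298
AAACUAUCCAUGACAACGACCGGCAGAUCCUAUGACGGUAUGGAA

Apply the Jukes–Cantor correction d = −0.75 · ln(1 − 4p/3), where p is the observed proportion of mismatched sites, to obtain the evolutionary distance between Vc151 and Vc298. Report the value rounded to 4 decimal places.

0.0698

Mismatches occur at site 11 (A/U), site 18 (C/G), site 42 (U/G).
p = 3/45 = 0.066667.
d = −0.75 · ln(1 − (4/3)·0.066667) = −0.75 · ln(0.911111) = −0.75 · (-0.093091) = 0.0698.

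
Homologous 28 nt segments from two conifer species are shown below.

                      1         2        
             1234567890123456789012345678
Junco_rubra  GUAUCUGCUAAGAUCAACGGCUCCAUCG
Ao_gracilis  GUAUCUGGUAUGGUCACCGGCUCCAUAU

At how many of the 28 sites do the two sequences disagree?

6

The sequences differ at positions 8 (C/G), 11 (A/U), 13 (A/G), 17 (A/C), 27 (C/A), 28 (G/U).
That gives 6 mismatches out of 28 aligned sites, so the Hamming distance is 6.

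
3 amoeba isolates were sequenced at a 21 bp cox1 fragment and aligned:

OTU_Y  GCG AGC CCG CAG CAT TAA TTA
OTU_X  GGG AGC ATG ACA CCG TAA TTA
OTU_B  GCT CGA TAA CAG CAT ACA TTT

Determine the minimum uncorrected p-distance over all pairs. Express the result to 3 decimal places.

0.381

Pairwise Hamming distances:
  OTU_Y vs OTU_X: 8
  OTU_Y vs OTU_B: 9
  OTU_X vs OTU_B: 15
The smallest is 8 mismatches, between OTU_Y and OTU_X; p = 8/21 = 0.381.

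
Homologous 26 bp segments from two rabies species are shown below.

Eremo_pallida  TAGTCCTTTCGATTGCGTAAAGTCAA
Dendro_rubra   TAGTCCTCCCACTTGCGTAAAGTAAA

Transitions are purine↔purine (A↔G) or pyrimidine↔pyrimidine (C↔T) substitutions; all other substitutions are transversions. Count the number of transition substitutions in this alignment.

The sequences differ at positions 8 (T/C, transition), 9 (T/C, transition), 11 (G/A, transition), 12 (A/C, transversion), 24 (C/A, transversion).
Of the 5 differences, 3 transitions and 2 transversions, so the answer is 3.

3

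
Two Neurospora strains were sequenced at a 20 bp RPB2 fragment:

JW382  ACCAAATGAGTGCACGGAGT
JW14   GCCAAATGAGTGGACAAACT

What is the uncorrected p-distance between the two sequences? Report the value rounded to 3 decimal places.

0.250

Differing sites — 1:A/G; 13:C/G; 16:G/A; 17:G/A; 19:G/C.
There are 5 differences over 20 sites, so p = 5/20 = 0.250.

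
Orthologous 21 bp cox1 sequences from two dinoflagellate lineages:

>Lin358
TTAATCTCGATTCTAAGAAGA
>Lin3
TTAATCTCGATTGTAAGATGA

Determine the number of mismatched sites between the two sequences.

2

Differing sites — 13:C/G; 19:A/T.
That gives 2 mismatches out of 21 aligned sites, so the Hamming distance is 2.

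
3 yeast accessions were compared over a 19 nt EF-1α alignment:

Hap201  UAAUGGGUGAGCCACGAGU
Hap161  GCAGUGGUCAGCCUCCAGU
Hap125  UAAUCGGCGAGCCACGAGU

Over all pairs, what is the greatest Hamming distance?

8

Pairwise Hamming distances:
  Hap201 vs Hap161: 7
  Hap201 vs Hap125: 2
  Hap161 vs Hap125: 8
The largest is 8, between Hap161 and Hap125.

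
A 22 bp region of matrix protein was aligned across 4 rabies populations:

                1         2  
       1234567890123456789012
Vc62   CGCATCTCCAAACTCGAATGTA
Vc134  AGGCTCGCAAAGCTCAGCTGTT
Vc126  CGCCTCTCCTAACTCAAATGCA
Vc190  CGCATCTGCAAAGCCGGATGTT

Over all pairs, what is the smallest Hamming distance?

Pairwise Hamming distances:
  Vc62 vs Vc134: 10
  Vc62 vs Vc126: 4
  Vc62 vs Vc190: 5
  Vc134 vs Vc126: 10
  Vc134 vs Vc190: 11
  Vc126 vs Vc190: 9
The smallest is 4, between Vc62 and Vc126.

4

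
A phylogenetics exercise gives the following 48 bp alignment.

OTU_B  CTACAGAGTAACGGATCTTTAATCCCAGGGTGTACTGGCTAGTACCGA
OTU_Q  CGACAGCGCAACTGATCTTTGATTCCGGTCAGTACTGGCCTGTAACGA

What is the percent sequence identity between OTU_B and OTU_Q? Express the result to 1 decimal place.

72.9%

Differing sites — 2:T/G; 7:A/C; 9:T/C; 13:G/T; 21:A/G; 24:C/T; 27:A/G; 29:G/T; 30:G/C; 31:T/A; 40:T/C; 41:A/T; 45:C/A.
35 of the 48 sites match, so the percent identity is 35/48 × 100 = 72.9%.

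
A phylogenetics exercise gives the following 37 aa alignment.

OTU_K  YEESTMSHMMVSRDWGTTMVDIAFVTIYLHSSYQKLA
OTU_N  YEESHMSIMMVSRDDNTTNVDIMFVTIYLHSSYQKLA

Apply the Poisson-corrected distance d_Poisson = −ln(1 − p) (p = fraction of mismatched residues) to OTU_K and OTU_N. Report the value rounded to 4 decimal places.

Mismatches occur at site 5 (T/H), site 8 (H/I), site 15 (W/D), site 16 (G/N), site 19 (M/N), site 23 (A/M).
p = 6/37 = 0.162162.
d = −ln(1 − 0.162162) = −ln(0.837838) = 0.1769.

0.1769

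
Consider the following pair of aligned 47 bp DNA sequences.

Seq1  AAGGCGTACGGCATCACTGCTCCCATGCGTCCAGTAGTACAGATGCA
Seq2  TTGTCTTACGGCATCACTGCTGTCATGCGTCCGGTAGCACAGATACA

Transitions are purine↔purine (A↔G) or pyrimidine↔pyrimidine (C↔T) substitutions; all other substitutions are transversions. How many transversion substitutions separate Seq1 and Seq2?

5

Differing sites — 1:A/T (Tv); 2:A/T (Tv); 4:G/T (Tv); 6:G/T (Tv); 22:C/G (Tv); 23:C/T (Ti); 33:A/G (Ti); 38:T/C (Ti); 45:G/A (Ti).
Of the 9 differences, 4 transitions and 5 transversions, so the answer is 5.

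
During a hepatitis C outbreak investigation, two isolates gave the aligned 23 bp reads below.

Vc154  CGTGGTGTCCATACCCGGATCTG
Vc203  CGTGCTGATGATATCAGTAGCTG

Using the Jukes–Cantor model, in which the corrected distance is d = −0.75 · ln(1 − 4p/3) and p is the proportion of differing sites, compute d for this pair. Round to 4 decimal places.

0.4674

The sequences differ at positions 5 (G/C), 8 (T/A), 9 (C/T), 10 (C/G), 14 (C/T), 16 (C/A), 18 (G/T), 20 (T/G).
p = 8/23 = 0.347826.
d = −0.75 · ln(1 − (4/3)·0.347826) = −0.75 · ln(0.536232) = −0.75 · (-0.623188) = 0.4674.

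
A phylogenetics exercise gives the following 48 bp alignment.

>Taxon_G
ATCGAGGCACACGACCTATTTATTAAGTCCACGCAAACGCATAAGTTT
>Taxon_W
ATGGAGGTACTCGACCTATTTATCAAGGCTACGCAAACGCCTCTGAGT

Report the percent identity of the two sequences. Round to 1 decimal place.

Mismatches occur at site 3 (C/G), site 8 (C/T), site 11 (A/T), site 24 (T/C), site 28 (T/G), site 30 (C/T), site 41 (A/C), site 43 (A/C), site 44 (A/T), site 46 (T/A), site 47 (T/G).
37 of the 48 sites match, so the percent identity is 37/48 × 100 = 77.1%.

77.1%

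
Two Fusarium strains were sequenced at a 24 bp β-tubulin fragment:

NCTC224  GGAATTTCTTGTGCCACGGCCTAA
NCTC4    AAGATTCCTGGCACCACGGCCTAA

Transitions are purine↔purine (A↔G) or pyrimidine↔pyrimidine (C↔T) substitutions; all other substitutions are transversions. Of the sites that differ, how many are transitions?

6

Mismatches occur at site 1 (G/A, transition), site 2 (G/A, transition), site 3 (A/G, transition), site 7 (T/C, transition), site 10 (T/G, transversion), site 12 (T/C, transition), site 13 (G/A, transition).
Of the 7 differences, 6 transitions and 1 transversion, so the answer is 6.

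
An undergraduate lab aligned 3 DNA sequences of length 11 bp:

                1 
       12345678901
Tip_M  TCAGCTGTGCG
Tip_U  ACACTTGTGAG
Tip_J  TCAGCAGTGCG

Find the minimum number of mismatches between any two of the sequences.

1

Pairwise Hamming distances:
  Tip_M vs Tip_U: 4
  Tip_M vs Tip_J: 1
  Tip_U vs Tip_J: 5
The smallest is 1, between Tip_M and Tip_J.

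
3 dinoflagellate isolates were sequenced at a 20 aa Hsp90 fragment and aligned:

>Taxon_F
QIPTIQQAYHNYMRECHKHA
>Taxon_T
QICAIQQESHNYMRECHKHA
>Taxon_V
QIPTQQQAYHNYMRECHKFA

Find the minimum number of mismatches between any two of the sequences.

2

Pairwise Hamming distances:
  Taxon_F vs Taxon_T: 4
  Taxon_F vs Taxon_V: 2
  Taxon_T vs Taxon_V: 6
The smallest is 2, between Taxon_F and Taxon_V.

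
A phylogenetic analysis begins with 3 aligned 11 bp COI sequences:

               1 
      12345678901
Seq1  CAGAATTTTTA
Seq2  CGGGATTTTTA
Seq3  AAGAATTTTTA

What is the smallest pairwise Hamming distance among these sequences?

1

Pairwise Hamming distances:
  Seq1 vs Seq2: 2
  Seq1 vs Seq3: 1
  Seq2 vs Seq3: 3
The smallest is 1, between Seq1 and Seq3.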